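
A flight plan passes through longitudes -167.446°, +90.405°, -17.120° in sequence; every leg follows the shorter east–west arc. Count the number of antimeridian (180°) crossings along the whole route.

Leg 1: -167.446° → +90.405°, shortest Δλ = -102.149° (west) — crosses 180°.
Leg 2: +90.405° → -17.120°, shortest Δλ = -107.525° (west) — does not cross 180°.
Total crossings: 1.

1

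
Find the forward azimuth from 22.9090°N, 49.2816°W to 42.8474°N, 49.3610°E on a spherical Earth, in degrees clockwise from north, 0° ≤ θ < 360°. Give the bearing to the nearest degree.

47°

Δλ = 49.3610 − -49.2816 = 98.6426°.
θ = atan2( sin Δλ · cos φ₂ , cos φ₁ · sin φ₂ − sin φ₁ · cos φ₂ · cos Δλ )
  = atan2(0.72484, 0.66930) = 47.282° → normalised to [0°, 360°): 47.282°.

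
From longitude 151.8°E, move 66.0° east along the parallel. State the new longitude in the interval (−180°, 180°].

Start at +151.8°; shift +66.0° → +217.8°.
+217.8° lies outside (−180°, 180°]; subtract 360° → -142.2°.

142.2°W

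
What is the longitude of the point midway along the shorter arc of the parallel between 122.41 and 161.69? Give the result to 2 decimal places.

+142.05°

Signed shortest Δλ from +122.41° to +161.69° is +39.28°.
Midpoint longitude = +122.41° + (+39.28°)/2 = +122.41° + 19.64° = +142.05°.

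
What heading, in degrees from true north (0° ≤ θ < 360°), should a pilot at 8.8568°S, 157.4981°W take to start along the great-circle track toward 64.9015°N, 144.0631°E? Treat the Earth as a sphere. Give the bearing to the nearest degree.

339°

Δλ = 144.0631 − -157.4981 = 301.5612°; wrapped into (−180°, 180°]: -58.4388°.
θ = atan2( sin Δλ · cos φ₂ , cos φ₁ · sin φ₂ − sin φ₁ · cos φ₂ · cos Δλ )
  = atan2(-0.36143, 0.92896) = -21.260° → normalised to [0°, 360°): 338.740°.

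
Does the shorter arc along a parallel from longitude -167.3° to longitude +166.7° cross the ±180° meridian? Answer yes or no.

Naïve |166.7 − -167.3| = 334.0° > 180°, so the shorter arc goes the other way round — across 180°.
Signed shortest Δλ = ((166.7 − -167.3 + 180) mod 360) − 180 = -26.0°.
Going west by 26.0° from -167.3° passes through 180° before reaching +166.7°.

Yes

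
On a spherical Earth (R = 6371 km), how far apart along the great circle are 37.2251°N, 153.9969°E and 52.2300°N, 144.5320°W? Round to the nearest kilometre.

Δλ = -144.5320 − 153.9969 = -298.5289°; wrapped into (−180°, 180°]: 61.4711°.
Δφ = 52.2300 − 37.2251 = 15.0049°.
a = sin²(Δφ/2) + cos φ₁ · cos φ₂ · sin²(Δλ/2) = 0.144437.
c = 2·atan2(√a, √(1−a)) = 0.77970 rad → d = 6371·c ≈ 4967.45 km.

4967 km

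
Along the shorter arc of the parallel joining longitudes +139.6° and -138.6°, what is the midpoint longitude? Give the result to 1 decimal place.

Signed shortest Δλ from +139.6° to -138.6° is +81.8°.
Midpoint longitude = +139.6° + (+81.8°)/2 = +139.6° + 40.9° = +180.5°.
Normalise into (−180°, 180°]: -179.5°.
(The naïve average (+139.6 + -138.6)/2 = 0.5° is on the wrong side of the globe.)

-179.5°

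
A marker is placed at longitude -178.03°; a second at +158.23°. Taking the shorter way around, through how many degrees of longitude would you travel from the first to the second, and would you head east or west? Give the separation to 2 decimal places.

23.74° west

Raw difference: 158.23 − -178.03 = 336.26°.
Normalise into (−180°, 180°]: 336.26° − 360° = -23.74°.
Negative ⇒ the second point lies to the west; separation 23.74°.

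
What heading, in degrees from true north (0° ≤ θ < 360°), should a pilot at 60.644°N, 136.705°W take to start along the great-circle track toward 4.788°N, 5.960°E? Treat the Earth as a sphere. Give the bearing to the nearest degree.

Δλ = 5.960 − -136.705 = 142.665°.
θ = atan2( sin Δλ · cos φ₂ , cos φ₁ · sin φ₂ − sin φ₁ · cos φ₂ · cos Δλ )
  = atan2(0.60436, 0.73151) = 39.563° → normalised to [0°, 360°): 39.563°.

40°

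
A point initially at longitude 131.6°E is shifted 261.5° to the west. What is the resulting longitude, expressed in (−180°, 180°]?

129.9°W

Start at +131.6°; shift −261.5° → -129.9°.
-129.9° already lies in (−180°, 180°].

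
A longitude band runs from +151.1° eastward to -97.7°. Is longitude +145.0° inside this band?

Band width going east from +151.1° to -97.7°: ((-97.7 − 151.1) mod 360) = 111.2°.
Offset of +145.0° east of the west edge: ((145.0 − 151.1) mod 360) = 353.9°.
353.9° > 111.2° ⇒ outside.

No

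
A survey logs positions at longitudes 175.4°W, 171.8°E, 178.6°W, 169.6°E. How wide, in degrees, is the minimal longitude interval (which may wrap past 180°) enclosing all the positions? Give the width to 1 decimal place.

Sort the longitudes: -178.6°, -175.4°, +169.6°, +171.8°.
Eastward gaps between consecutive values (wrapping around): 3.2°, 345.0°, 2.2°, 9.6°.
Largest gap = 345.0° ⇒ minimal covering band is its complement: 360° − 345.0° = 15.0°.
Band runs from +169.6° eastward to -175.4°, crossing the antimeridian.

15.0°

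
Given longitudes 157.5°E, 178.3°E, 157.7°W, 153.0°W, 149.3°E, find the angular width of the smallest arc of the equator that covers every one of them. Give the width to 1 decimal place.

57.7°

Sort the longitudes: -157.7°, -153.0°, +149.3°, +157.5°, +178.3°.
Eastward gaps between consecutive values (wrapping around): 4.7°, 302.3°, 8.2°, 20.8°, 24.0°.
Largest gap = 302.3° ⇒ minimal covering band is its complement: 360° − 302.3° = 57.7°.
Band runs from +149.3° eastward to -153.0°, crossing the antimeridian.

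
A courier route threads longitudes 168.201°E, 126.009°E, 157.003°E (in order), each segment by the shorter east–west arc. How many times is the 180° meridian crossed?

0

Leg 1: +168.201° → +126.009°, shortest Δλ = -42.192° (west) — does not cross 180°.
Leg 2: +126.009° → +157.003°, shortest Δλ = 30.994° (east) — does not cross 180°.
Total crossings: 0.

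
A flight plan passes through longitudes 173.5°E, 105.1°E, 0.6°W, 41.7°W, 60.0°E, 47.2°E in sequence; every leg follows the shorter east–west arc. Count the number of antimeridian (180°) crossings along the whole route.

0

Leg 1: +173.5° → +105.1°, shortest Δλ = -68.4° (west) — does not cross 180°.
Leg 2: +105.1° → -0.6°, shortest Δλ = -105.7° (west) — does not cross 180°.
Leg 3: -0.6° → -41.7°, shortest Δλ = -41.1° (west) — does not cross 180°.
Leg 4: -41.7° → +60.0°, shortest Δλ = 101.7° (east) — does not cross 180°.
Leg 5: +60.0° → +47.2°, shortest Δλ = -12.8° (west) — does not cross 180°.
Total crossings: 0.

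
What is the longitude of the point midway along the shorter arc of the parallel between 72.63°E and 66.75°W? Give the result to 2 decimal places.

Signed shortest Δλ from +72.63° to -66.75° is -139.38°.
Midpoint longitude = +72.63° + (-139.38°)/2 = +72.63° − 69.69° = +2.94°.

2.94°E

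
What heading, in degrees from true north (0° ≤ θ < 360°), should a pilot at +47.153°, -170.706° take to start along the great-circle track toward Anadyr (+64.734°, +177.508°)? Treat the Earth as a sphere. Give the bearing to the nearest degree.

344°

Δλ = 177.508 − -170.706 = 348.214°; wrapped into (−180°, 180°]: -11.786°.
θ = atan2( sin Δλ · cos φ₂ , cos φ₁ · sin φ₂ − sin φ₁ · cos φ₂ · cos Δλ )
  = atan2(-0.08718, 0.30865) = -15.773° → normalised to [0°, 360°): 344.227°.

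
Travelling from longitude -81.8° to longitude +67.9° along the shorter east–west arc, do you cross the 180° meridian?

Signed shortest Δλ = ((67.9 − -81.8 + 180) mod 360) − 180 = 149.7°.
Going east by 149.7° from -81.8° reaches +67.9° without touching 180°.

No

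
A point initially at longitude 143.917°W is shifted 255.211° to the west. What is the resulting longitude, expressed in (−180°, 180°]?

Start at -143.917°; shift −255.211° → -399.128°.
-399.128° lies outside (−180°, 180°]; add 360° → -39.128°.

39.128°W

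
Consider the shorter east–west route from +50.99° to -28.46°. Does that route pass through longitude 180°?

No

Signed shortest Δλ = ((-28.46 − 50.99 + 180) mod 360) − 180 = -79.45°.
Going west by 79.45° from +50.99° reaches -28.46° without touching 180°.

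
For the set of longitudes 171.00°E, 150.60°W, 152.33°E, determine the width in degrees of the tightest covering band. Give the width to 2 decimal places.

57.07°

Sort the longitudes: -150.60°, +152.33°, +171.00°.
Eastward gaps between consecutive values (wrapping around): 302.93°, 18.67°, 38.40°.
Largest gap = 302.93° ⇒ minimal covering band is its complement: 360° − 302.93° = 57.07°.
Band runs from +152.33° eastward to -150.60°, crossing the antimeridian.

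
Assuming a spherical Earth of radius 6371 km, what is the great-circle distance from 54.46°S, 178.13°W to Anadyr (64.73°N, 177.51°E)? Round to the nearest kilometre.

Δλ = 177.51 − -178.13 = 355.64°; wrapped into (−180°, 180°]: -4.36°.
Δφ = 64.73 − -54.46 = 119.19°.
a = sin²(Δφ/2) + cos φ₁ · cos φ₂ · sin²(Δλ/2) = 0.744213.
c = 2·atan2(√a, √(1−a)) = 2.08108 rad → d = 6371·c ≈ 13258.56 km.

13259 km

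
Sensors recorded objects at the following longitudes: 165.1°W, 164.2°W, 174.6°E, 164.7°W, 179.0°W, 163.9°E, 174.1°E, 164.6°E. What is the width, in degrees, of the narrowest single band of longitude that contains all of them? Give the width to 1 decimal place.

31.9°

Sort the longitudes: -179.0°, -165.1°, -164.7°, -164.2°, +163.9°, +164.6°, +174.1°, +174.6°.
Eastward gaps between consecutive values (wrapping around): 13.9°, 0.4°, 0.5°, 328.1°, 0.7°, 9.5°, 0.5°, 6.4°.
Largest gap = 328.1° ⇒ minimal covering band is its complement: 360° − 328.1° = 31.9°.
Band runs from +163.9° eastward to -164.2°, crossing the antimeridian.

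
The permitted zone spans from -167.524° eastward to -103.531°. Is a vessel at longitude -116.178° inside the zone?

Yes

Band width going east from -167.524° to -103.531°: ((-103.531 − -167.524) mod 360) = 63.993°.
Offset of -116.178° east of the west edge: ((-116.178 − -167.524) mod 360) = 51.346°.
51.346° ≤ 63.993° ⇒ inside.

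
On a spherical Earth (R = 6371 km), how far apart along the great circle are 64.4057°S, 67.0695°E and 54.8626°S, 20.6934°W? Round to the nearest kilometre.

4631 km

Δλ = -20.6934 − 67.0695 = -87.7629°.
Δφ = -54.8626 − -64.4057 = 9.5431°.
a = sin²(Δφ/2) + cos φ₁ · cos φ₂ · sin²(Δλ/2) = 0.126382.
c = 2·atan2(√a, √(1−a)) = 0.72690 rad → d = 6371·c ≈ 4631.10 km.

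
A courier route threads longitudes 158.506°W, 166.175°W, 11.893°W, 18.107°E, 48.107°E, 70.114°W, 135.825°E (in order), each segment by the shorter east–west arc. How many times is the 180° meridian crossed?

Leg 1: -158.506° → -166.175°, shortest Δλ = -7.669° (west) — does not cross 180°.
Leg 2: -166.175° → -11.893°, shortest Δλ = 154.282° (east) — does not cross 180°.
Leg 3: -11.893° → +18.107°, shortest Δλ = 30.0° (east) — does not cross 180°.
Leg 4: +18.107° → +48.107°, shortest Δλ = 30.0° (east) — does not cross 180°.
Leg 5: +48.107° → -70.114°, shortest Δλ = -118.221° (west) — does not cross 180°.
Leg 6: -70.114° → +135.825°, shortest Δλ = -154.061° (west) — crosses 180°.
Total crossings: 1.

1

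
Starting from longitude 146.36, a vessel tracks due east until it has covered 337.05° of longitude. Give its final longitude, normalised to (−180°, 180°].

+123.41°

Start at +146.36°; shift +337.05° → +483.41°.
+483.41° lies outside (−180°, 180°]; subtract 360° → +123.41°.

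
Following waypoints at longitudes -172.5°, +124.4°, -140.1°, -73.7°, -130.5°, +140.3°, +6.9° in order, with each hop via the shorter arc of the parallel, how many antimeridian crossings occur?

3

Leg 1: -172.5° → +124.4°, shortest Δλ = -63.1° (west) — crosses 180°.
Leg 2: +124.4° → -140.1°, shortest Δλ = 95.5° (east) — crosses 180°.
Leg 3: -140.1° → -73.7°, shortest Δλ = 66.4° (east) — does not cross 180°.
Leg 4: -73.7° → -130.5°, shortest Δλ = -56.8° (west) — does not cross 180°.
Leg 5: -130.5° → +140.3°, shortest Δλ = -89.2° (west) — crosses 180°.
Leg 6: +140.3° → +6.9°, shortest Δλ = -133.4° (west) — does not cross 180°.
Total crossings: 3.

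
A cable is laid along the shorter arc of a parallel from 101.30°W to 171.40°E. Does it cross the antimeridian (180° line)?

Yes

Naïve |171.40 − -101.30| = 272.7° > 180°, so the shorter arc goes the other way round — across 180°.
Signed shortest Δλ = ((171.40 − -101.30 + 180) mod 360) − 180 = -87.3°.
Going west by 87.3° from -101.30° passes through 180° before reaching +171.40°.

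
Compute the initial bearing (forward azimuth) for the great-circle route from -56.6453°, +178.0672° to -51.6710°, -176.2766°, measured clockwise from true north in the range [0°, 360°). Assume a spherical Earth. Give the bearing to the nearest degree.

Δλ = -176.2766 − 178.0672 = -354.3438°; wrapped into (−180°, 180°]: 5.6562°.
θ = atan2( sin Δλ · cos φ₂ , cos φ₁ · sin φ₂ − sin φ₁ · cos φ₂ · cos Δλ )
  = atan2(0.06112, 0.08419) = 35.982° → normalised to [0°, 360°): 35.982°.

36°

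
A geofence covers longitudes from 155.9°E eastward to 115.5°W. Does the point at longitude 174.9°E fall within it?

Yes

Band width going east from +155.9° to -115.5°: ((-115.5 − 155.9) mod 360) = 88.6°.
Offset of +174.9° east of the west edge: ((174.9 − 155.9) mod 360) = 19.0°.
19.0° ≤ 88.6° ⇒ inside.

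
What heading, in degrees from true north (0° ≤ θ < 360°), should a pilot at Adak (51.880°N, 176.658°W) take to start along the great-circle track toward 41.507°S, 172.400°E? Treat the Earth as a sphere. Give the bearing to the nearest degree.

Δλ = 172.400 − -176.658 = 349.058°; wrapped into (−180°, 180°]: -10.942°.
θ = atan2( sin Δλ · cos φ₂ , cos φ₁ · sin φ₂ − sin φ₁ · cos φ₂ · cos Δλ )
  = atan2(-0.14215, -0.98754) = -171.809° → normalised to [0°, 360°): 188.191°.

188°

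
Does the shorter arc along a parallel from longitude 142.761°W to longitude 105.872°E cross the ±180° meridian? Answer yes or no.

Yes

Naïve |105.872 − -142.761| = 248.633° > 180°, so the shorter arc goes the other way round — across 180°.
Signed shortest Δλ = ((105.872 − -142.761 + 180) mod 360) − 180 = -111.367°.
Going west by 111.367° from -142.761° passes through 180° before reaching +105.872°.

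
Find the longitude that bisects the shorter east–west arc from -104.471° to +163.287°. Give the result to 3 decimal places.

-150.592°

Signed shortest Δλ from -104.471° to +163.287° is -92.242°.
Midpoint longitude = -104.471° + (-92.242°)/2 = -104.471° − 46.121° = -150.592°.
(The naïve average (-104.471 + +163.287)/2 = 29.408° is on the wrong side of the globe.)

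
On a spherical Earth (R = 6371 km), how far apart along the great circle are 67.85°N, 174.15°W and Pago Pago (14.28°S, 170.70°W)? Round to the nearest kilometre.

Δλ = -170.70 − -174.15 = 3.45°.
Δφ = -14.28 − 67.85 = -82.13°.
a = sin²(Δφ/2) + cos φ₁ · cos φ₂ · sin²(Δλ/2) = 0.431868.
c = 2·atan2(√a, √(1−a)) = 1.43411 rad → d = 6371·c ≈ 9136.70 km.

9137 km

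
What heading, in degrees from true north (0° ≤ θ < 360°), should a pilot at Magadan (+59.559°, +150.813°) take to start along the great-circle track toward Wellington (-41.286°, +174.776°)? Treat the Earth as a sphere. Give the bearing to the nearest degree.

Δλ = 174.776 − 150.813 = 23.963°.
θ = atan2( sin Δλ · cos φ₂ , cos φ₁ · sin φ₂ − sin φ₁ · cos φ₂ · cos Δλ )
  = atan2(0.30519, -0.92630) = 161.764° → normalised to [0°, 360°): 161.764°.

162°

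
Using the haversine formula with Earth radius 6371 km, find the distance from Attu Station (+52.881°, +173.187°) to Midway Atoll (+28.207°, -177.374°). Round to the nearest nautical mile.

Δλ = -177.374 − 173.187 = -350.561°; wrapped into (−180°, 180°]: 9.439°.
Δφ = 28.207 − 52.881 = -24.674°.
a = sin²(Δφ/2) + cos φ₁ · cos φ₂ · sin²(Δλ/2) = 0.049251.
c = 2·atan2(√a, √(1−a)) = 0.44758 rad → d = 6371·c ≈ 2851.53 km ≈ 1539.70 nmi.

1540 nmi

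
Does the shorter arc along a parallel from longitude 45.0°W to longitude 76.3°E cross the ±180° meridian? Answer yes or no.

No

Signed shortest Δλ = ((76.3 − -45.0 + 180) mod 360) − 180 = 121.3°.
Going east by 121.3° from -45.0° reaches +76.3° without touching 180°.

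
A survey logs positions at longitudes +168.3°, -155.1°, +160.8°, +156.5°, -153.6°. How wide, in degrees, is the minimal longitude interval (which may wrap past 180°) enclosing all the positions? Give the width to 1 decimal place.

49.9°

Sort the longitudes: -155.1°, -153.6°, +156.5°, +160.8°, +168.3°.
Eastward gaps between consecutive values (wrapping around): 1.5°, 310.1°, 4.3°, 7.5°, 36.6°.
Largest gap = 310.1° ⇒ minimal covering band is its complement: 360° − 310.1° = 49.9°.
Band runs from +156.5° eastward to -153.6°, crossing the antimeridian.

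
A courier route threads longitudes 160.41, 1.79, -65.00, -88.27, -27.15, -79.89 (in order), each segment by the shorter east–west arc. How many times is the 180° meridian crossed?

0

Leg 1: +160.41° → +1.79°, shortest Δλ = -158.62° (west) — does not cross 180°.
Leg 2: +1.79° → -65.00°, shortest Δλ = -66.79° (west) — does not cross 180°.
Leg 3: -65.00° → -88.27°, shortest Δλ = -23.27° (west) — does not cross 180°.
Leg 4: -88.27° → -27.15°, shortest Δλ = 61.12° (east) — does not cross 180°.
Leg 5: -27.15° → -79.89°, shortest Δλ = -52.74° (west) — does not cross 180°.
Total crossings: 0.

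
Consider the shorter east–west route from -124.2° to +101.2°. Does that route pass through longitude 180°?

Naïve |101.2 − -124.2| = 225.4° > 180°, so the shorter arc goes the other way round — across 180°.
Signed shortest Δλ = ((101.2 − -124.2 + 180) mod 360) − 180 = -134.6°.
Going west by 134.6° from -124.2° passes through 180° before reaching +101.2°.

Yes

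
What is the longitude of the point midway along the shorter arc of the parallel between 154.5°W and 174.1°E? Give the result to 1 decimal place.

Signed shortest Δλ from -154.5° to +174.1° is -31.4°.
Midpoint longitude = -154.5° + (-31.4°)/2 = -154.5° − 15.7° = -170.2°.
(The naïve average (-154.5 + +174.1)/2 = 9.8° is on the wrong side of the globe.)

170.2°W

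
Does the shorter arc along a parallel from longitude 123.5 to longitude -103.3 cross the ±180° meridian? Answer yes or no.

Yes

Naïve |-103.3 − 123.5| = 226.8° > 180°, so the shorter arc goes the other way round — across 180°.
Signed shortest Δλ = ((-103.3 − 123.5 + 180) mod 360) − 180 = 133.2°.
Going east by 133.2° from +123.5° passes through 180° before reaching -103.3°.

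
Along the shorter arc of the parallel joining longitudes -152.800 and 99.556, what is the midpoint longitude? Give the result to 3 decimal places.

+153.378°

Signed shortest Δλ from -152.800° to +99.556° is -107.644°.
Midpoint longitude = -152.800° + (-107.644°)/2 = -152.800° − 53.822° = -206.622°.
Normalise into (−180°, 180°]: +153.378°.
(The naïve average (-152.800 + +99.556)/2 = -26.622° is on the wrong side of the globe.)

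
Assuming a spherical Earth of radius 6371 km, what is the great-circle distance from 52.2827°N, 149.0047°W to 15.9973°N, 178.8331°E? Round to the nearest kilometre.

Δλ = 178.8331 − -149.0047 = 327.8378°; wrapped into (−180°, 180°]: -32.1622°.
Δφ = 15.9973 − 52.2827 = -36.2854°.
a = sin²(Δφ/2) + cos φ₁ · cos φ₂ · sin²(Δλ/2) = 0.142082.
c = 2·atan2(√a, √(1−a)) = 0.77298 rad → d = 6371·c ≈ 4924.63 km.

4925 km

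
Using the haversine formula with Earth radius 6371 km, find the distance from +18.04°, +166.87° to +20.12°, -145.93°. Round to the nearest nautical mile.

Δλ = -145.93 − 166.87 = -312.80°; wrapped into (−180°, 180°]: 47.20°.
Δφ = 20.12 − 18.04 = 2.08°.
a = sin²(Δφ/2) + cos φ₁ · cos φ₂ · sin²(Δλ/2) = 0.143429.
c = 2·atan2(√a, √(1−a)) = 0.77683 rad → d = 6371·c ≈ 4949.16 km ≈ 2672.33 nmi.

2672 nmi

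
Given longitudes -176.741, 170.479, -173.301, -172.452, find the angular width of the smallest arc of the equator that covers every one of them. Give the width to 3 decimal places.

Sort the longitudes: -176.741°, -173.301°, -172.452°, +170.479°.
Eastward gaps between consecutive values (wrapping around): 3.440°, 0.849°, 342.931°, 12.780°.
Largest gap = 342.931° ⇒ minimal covering band is its complement: 360° − 342.931° = 17.069°.
Band runs from +170.479° eastward to -172.452°, crossing the antimeridian.

17.069°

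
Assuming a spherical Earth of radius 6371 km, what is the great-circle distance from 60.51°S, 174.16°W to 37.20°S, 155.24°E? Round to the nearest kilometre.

3364 km

Δλ = 155.24 − -174.16 = 329.40°; wrapped into (−180°, 180°]: -30.60°.
Δφ = -37.20 − -60.51 = 23.31°.
a = sin²(Δφ/2) + cos φ₁ · cos φ₂ · sin²(Δλ/2) = 0.068113.
c = 2·atan2(√a, √(1−a)) = 0.52809 rad → d = 6371·c ≈ 3364.44 km.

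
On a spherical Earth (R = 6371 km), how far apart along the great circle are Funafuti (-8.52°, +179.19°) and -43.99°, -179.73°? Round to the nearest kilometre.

Δλ = -179.73 − 179.19 = -358.92°; wrapped into (−180°, 180°]: 1.08°.
Δφ = -43.99 − -8.52 = -35.47°.
a = sin²(Δφ/2) + cos φ₁ · cos φ₂ · sin²(Δλ/2) = 0.092853.
c = 2·atan2(√a, √(1−a)) = 0.61929 rad → d = 6371·c ≈ 3945.47 km.

3945 km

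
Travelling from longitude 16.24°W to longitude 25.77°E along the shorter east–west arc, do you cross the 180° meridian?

No

Signed shortest Δλ = ((25.77 − -16.24 + 180) mod 360) − 180 = 42.01°.
Going east by 42.01° from -16.24° reaches +25.77° without touching 180°.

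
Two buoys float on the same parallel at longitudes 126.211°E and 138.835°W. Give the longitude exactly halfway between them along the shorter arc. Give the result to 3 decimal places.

173.688°E

Signed shortest Δλ from +126.211° to -138.835° is +94.954°.
Midpoint longitude = +126.211° + (+94.954°)/2 = +126.211° + 47.477° = +173.688°.
(The naïve average (+126.211 + -138.835)/2 = -6.312° is on the wrong side of the globe.)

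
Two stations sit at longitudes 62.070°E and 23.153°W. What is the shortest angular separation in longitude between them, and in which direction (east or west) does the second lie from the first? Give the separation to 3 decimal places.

85.223° west

Raw difference: -23.153 − 62.070 = -85.223°.
Normalise into (−180°, 180°]: -85.223° stays -85.223°.
Negative ⇒ the second point lies to the west; separation 85.223°.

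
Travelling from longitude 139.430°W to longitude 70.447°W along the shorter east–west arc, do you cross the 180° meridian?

Signed shortest Δλ = ((-70.447 − -139.430 + 180) mod 360) − 180 = 68.983°.
Going east by 68.983° from -139.430° reaches -70.447° without touching 180°.

No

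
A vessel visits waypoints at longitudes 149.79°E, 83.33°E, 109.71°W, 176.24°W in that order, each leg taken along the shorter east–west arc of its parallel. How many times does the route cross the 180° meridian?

1

Leg 1: +149.79° → +83.33°, shortest Δλ = -66.46° (west) — does not cross 180°.
Leg 2: +83.33° → -109.71°, shortest Δλ = 166.96° (east) — crosses 180°.
Leg 3: -109.71° → -176.24°, shortest Δλ = -66.53° (west) — does not cross 180°.
Total crossings: 1.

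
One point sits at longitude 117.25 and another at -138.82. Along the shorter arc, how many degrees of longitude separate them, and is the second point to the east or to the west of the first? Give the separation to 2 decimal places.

103.93° east

Raw difference: -138.82 − 117.25 = -256.07°.
Normalise into (−180°, 180°]: -256.07° + 360° = 103.93°.
Positive ⇒ the second point lies to the east; separation 103.93°.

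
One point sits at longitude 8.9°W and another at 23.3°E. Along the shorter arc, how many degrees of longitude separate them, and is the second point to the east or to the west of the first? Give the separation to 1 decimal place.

32.2° east

Raw difference: 23.3 − -8.9 = 32.2°.
Normalise into (−180°, 180°]: 32.2° stays 32.2°.
Positive ⇒ the second point lies to the east; separation 32.2°.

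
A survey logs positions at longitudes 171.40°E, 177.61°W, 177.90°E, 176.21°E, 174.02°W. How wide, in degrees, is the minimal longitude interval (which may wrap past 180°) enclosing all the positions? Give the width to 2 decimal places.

Sort the longitudes: -177.61°, -174.02°, +171.40°, +176.21°, +177.90°.
Eastward gaps between consecutive values (wrapping around): 3.59°, 345.42°, 4.81°, 1.69°, 4.49°.
Largest gap = 345.42° ⇒ minimal covering band is its complement: 360° − 345.42° = 14.58°.
Band runs from +171.40° eastward to -174.02°, crossing the antimeridian.

14.58°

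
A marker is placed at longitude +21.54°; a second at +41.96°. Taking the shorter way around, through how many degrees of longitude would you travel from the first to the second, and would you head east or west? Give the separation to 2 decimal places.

Raw difference: 41.96 − 21.54 = 20.42°.
Normalise into (−180°, 180°]: 20.42° stays 20.42°.
Positive ⇒ the second point lies to the east; separation 20.42°.

20.42° east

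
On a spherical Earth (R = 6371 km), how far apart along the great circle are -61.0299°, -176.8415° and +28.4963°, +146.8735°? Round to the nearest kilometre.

10481 km

Δλ = 146.8735 − -176.8415 = 323.7150°; wrapped into (−180°, 180°]: -36.2850°.
Δφ = 28.4963 − -61.0299 = 89.5262°.
a = sin²(Δφ/2) + cos φ₁ · cos φ₂ · sin²(Δλ/2) = 0.537138.
c = 2·atan2(√a, √(1−a)) = 1.64514 rad → d = 6371·c ≈ 10481.19 km.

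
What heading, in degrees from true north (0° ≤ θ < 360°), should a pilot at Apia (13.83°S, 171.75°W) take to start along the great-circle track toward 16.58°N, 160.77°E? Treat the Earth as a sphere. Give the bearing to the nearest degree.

Δλ = 160.77 − -171.75 = 332.52°; wrapped into (−180°, 180°]: -27.48°.
θ = atan2( sin Δλ · cos φ₂ , cos φ₁ · sin φ₂ − sin φ₁ · cos φ₂ · cos Δλ )
  = atan2(-0.44225, 0.48034) = -42.636° → normalised to [0°, 360°): 317.364°.

317°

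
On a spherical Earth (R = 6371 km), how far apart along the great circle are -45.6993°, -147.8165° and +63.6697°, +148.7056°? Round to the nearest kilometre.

13366 km

Δλ = 148.7056 − -147.8165 = 296.5221°; wrapped into (−180°, 180°]: -63.4779°.
Δφ = 63.6697 − -45.6993 = 109.3690°.
a = sin²(Δφ/2) + cos φ₁ · cos φ₂ · sin²(Δλ/2) = 0.751551.
c = 2·atan2(√a, √(1−a)) = 2.09798 rad → d = 6371·c ≈ 13366.24 km.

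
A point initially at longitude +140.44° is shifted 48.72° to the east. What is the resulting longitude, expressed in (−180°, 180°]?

-170.84°

Start at +140.44°; shift +48.72° → +189.16°.
+189.16° lies outside (−180°, 180°]; subtract 360° → -170.84°.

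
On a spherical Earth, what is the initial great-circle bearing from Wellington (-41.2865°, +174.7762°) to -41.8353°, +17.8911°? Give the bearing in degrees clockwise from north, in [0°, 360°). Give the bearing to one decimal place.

Δλ = 17.8911 − 174.7762 = -156.8851°.
θ = atan2( sin Δλ · cos φ₂ , cos φ₁ · sin φ₂ − sin φ₁ · cos φ₂ · cos Δλ )
  = atan2(-0.29249, -0.95334) = -162.943° → normalised to [0°, 360°): 197.057°.

197.1°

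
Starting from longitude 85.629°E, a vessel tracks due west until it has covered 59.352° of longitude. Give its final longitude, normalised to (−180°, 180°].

Start at +85.629°; shift −59.352° → +26.277°.
+26.277° already lies in (−180°, 180°].

26.277°E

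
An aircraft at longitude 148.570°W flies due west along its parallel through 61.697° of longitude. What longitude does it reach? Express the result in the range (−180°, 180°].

149.733°E

Start at -148.570°; shift −61.697° → -210.267°.
-210.267° lies outside (−180°, 180°]; add 360° → +149.733°.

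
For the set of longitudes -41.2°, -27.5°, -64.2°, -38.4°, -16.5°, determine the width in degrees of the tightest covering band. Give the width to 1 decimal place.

Sort the longitudes: -64.2°, -41.2°, -38.4°, -27.5°, -16.5°.
Eastward gaps between consecutive values (wrapping around): 23.0°, 2.8°, 10.9°, 11.0°, 312.3°.
Largest gap = 312.3° ⇒ minimal covering band is its complement: 360° − 312.3° = 47.7°.
Band runs from -64.2° eastward to -16.5°.

47.7°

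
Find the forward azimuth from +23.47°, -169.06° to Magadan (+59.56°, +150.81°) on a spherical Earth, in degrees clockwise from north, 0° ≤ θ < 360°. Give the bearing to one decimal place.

Δλ = 150.81 − -169.06 = 319.87°; wrapped into (−180°, 180°]: -40.13°.
θ = atan2( sin Δλ · cos φ₂ , cos φ₁ · sin φ₂ − sin φ₁ · cos φ₂ · cos Δλ )
  = atan2(-0.32654, 0.63656) = -27.157° → normalised to [0°, 360°): 332.843°.

332.8°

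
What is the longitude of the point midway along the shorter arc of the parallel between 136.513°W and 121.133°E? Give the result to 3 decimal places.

Signed shortest Δλ from -136.513° to +121.133° is -102.354°.
Midpoint longitude = -136.513° + (-102.354°)/2 = -136.513° − 51.177° = -187.690°.
Normalise into (−180°, 180°]: +172.310°.
(The naïve average (-136.513 + +121.133)/2 = -7.69° is on the wrong side of the globe.)

172.310°E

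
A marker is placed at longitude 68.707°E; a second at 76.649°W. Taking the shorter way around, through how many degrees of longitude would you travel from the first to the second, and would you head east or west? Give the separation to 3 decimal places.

145.356° west

Raw difference: -76.649 − 68.707 = -145.356°.
Normalise into (−180°, 180°]: -145.356° stays -145.356°.
Negative ⇒ the second point lies to the west; separation 145.356°.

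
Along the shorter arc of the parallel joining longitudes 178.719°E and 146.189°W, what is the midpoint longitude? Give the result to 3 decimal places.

Signed shortest Δλ from +178.719° to -146.189° is +35.092°.
Midpoint longitude = +178.719° + (+35.092°)/2 = +178.719° + 17.546° = +196.265°.
Normalise into (−180°, 180°]: -163.735°.
(The naïve average (+178.719 + -146.189)/2 = 16.265° is on the wrong side of the globe.)

163.735°W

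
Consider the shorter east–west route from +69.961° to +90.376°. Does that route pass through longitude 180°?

Signed shortest Δλ = ((90.376 − 69.961 + 180) mod 360) − 180 = 20.415°.
Going east by 20.415° from +69.961° reaches +90.376° without touching 180°.

No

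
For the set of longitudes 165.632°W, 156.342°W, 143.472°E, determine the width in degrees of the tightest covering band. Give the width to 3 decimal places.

60.186°

Sort the longitudes: -165.632°, -156.342°, +143.472°.
Eastward gaps between consecutive values (wrapping around): 9.290°, 299.814°, 50.896°.
Largest gap = 299.814° ⇒ minimal covering band is its complement: 360° − 299.814° = 60.186°.
Band runs from +143.472° eastward to -156.342°, crossing the antimeridian.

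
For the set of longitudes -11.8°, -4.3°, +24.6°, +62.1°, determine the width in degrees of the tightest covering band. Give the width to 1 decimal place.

73.9°

Sort the longitudes: -11.8°, -4.3°, +24.6°, +62.1°.
Eastward gaps between consecutive values (wrapping around): 7.5°, 28.9°, 37.5°, 286.1°.
Largest gap = 286.1° ⇒ minimal covering band is its complement: 360° − 286.1° = 73.9°.
Band runs from -11.8° eastward to +62.1°.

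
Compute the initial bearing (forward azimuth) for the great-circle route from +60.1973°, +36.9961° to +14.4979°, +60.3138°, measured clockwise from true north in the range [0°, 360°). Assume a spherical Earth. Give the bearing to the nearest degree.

149°

Δλ = 60.3138 − 36.9961 = 23.3177°.
θ = atan2( sin Δλ · cos φ₂ , cos φ₁ · sin φ₂ − sin φ₁ · cos φ₂ · cos Δλ )
  = atan2(0.38322, -0.64707) = 149.364° → normalised to [0°, 360°): 149.364°.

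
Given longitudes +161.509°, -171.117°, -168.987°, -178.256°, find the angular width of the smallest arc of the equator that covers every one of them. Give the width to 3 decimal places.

Sort the longitudes: -178.256°, -171.117°, -168.987°, +161.509°.
Eastward gaps between consecutive values (wrapping around): 7.139°, 2.130°, 330.496°, 20.235°.
Largest gap = 330.496° ⇒ minimal covering band is its complement: 360° − 330.496° = 29.504°.
Band runs from +161.509° eastward to -168.987°, crossing the antimeridian.

29.504°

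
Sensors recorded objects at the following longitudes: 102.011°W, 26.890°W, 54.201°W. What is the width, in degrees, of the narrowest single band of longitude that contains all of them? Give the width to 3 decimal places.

75.121°

Sort the longitudes: -102.011°, -54.201°, -26.890°.
Eastward gaps between consecutive values (wrapping around): 47.810°, 27.311°, 284.879°.
Largest gap = 284.879° ⇒ minimal covering band is its complement: 360° − 284.879° = 75.121°.
Band runs from -102.011° eastward to -26.890°.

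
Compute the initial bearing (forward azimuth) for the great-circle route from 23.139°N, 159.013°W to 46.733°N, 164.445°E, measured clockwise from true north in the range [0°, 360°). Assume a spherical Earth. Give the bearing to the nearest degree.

318°

Δλ = 164.445 − -159.013 = 323.458°; wrapped into (−180°, 180°]: -36.542°.
θ = atan2( sin Δλ · cos φ₂ , cos φ₁ · sin φ₂ − sin φ₁ · cos φ₂ · cos Δλ )
  = atan2(-0.40809, 0.45320) = -42.002° → normalised to [0°, 360°): 317.998°.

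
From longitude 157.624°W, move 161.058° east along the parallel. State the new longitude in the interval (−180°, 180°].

3.434°E

Start at -157.624°; shift +161.058° → +3.434°.
+3.434° already lies in (−180°, 180°].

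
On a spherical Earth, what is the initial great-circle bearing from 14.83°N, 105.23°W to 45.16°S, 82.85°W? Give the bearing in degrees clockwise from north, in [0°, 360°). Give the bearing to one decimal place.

Δλ = -82.85 − -105.23 = 22.38°.
θ = atan2( sin Δλ · cos φ₂ , cos φ₁ · sin φ₂ − sin φ₁ · cos φ₂ · cos Δλ )
  = atan2(0.26848, -0.85234) = 162.516° → normalised to [0°, 360°): 162.516°.

162.5°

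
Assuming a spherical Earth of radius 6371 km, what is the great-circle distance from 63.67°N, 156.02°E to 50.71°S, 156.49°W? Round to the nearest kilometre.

Δλ = -156.49 − 156.02 = -312.51°; wrapped into (−180°, 180°]: 47.49°.
Δφ = -50.71 − 63.67 = -114.38°.
a = sin²(Δφ/2) + cos φ₁ · cos φ₂ · sin²(Δλ/2) = 0.751934.
c = 2·atan2(√a, √(1−a)) = 2.09887 rad → d = 6371·c ≈ 13371.88 km.

13372 km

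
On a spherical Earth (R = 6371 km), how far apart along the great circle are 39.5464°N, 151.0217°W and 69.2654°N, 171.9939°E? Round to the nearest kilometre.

3954 km

Δλ = 171.9939 − -151.0217 = 323.0156°; wrapped into (−180°, 180°]: -36.9844°.
Δφ = 69.2654 − 39.5464 = 29.7190°.
a = sin²(Δφ/2) + cos φ₁ · cos φ₂ · sin²(Δλ/2) = 0.093231.
c = 2·atan2(√a, √(1−a)) = 0.62058 rad → d = 6371·c ≈ 3953.74 km.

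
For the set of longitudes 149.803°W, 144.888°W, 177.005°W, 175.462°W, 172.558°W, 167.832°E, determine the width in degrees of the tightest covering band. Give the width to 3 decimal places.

Sort the longitudes: -177.005°, -175.462°, -172.558°, -149.803°, -144.888°, +167.832°.
Eastward gaps between consecutive values (wrapping around): 1.543°, 2.904°, 22.755°, 4.915°, 312.720°, 15.163°.
Largest gap = 312.720° ⇒ minimal covering band is its complement: 360° − 312.720° = 47.280°.
Band runs from +167.832° eastward to -144.888°, crossing the antimeridian.

47.280°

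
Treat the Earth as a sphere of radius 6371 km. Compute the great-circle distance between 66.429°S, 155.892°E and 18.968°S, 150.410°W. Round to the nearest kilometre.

Δλ = -150.410 − 155.892 = -306.302°; wrapped into (−180°, 180°]: 53.698°.
Δφ = -18.968 − -66.429 = 47.461°.
a = sin²(Δφ/2) + cos φ₁ · cos φ₂ · sin²(Δλ/2) = 0.239093.
c = 2·atan2(√a, √(1−a)) = 1.02182 rad → d = 6371·c ≈ 6510.02 km.

6510 km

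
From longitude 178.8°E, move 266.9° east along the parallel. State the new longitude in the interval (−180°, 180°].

Start at +178.8°; shift +266.9° → +445.7°.
+445.7° lies outside (−180°, 180°]; subtract 360° → +85.7°.

85.7°E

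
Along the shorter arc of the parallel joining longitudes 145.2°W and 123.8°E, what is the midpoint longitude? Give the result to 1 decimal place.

Signed shortest Δλ from -145.2° to +123.8° is -91.0°.
Midpoint longitude = -145.2° + (-91.0°)/2 = -145.2° − 45.5° = -190.7°.
Normalise into (−180°, 180°]: +169.3°.
(The naïve average (-145.2 + +123.8)/2 = -10.7° is on the wrong side of the globe.)

169.3°E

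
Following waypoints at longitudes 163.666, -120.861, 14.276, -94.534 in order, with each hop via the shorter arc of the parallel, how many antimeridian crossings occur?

1

Leg 1: +163.666° → -120.861°, shortest Δλ = 75.473° (east) — crosses 180°.
Leg 2: -120.861° → +14.276°, shortest Δλ = 135.137° (east) — does not cross 180°.
Leg 3: +14.276° → -94.534°, shortest Δλ = -108.81° (west) — does not cross 180°.
Total crossings: 1.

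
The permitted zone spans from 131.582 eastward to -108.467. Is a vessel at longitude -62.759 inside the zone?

No

Band width going east from +131.582° to -108.467°: ((-108.467 − 131.582) mod 360) = 119.951°.
Offset of -62.759° east of the west edge: ((-62.759 − 131.582) mod 360) = 165.659°.
165.659° > 119.951° ⇒ outside.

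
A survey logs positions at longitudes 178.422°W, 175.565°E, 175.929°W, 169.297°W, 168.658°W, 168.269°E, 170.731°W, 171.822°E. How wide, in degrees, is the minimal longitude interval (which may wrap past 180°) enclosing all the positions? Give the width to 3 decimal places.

23.073°

Sort the longitudes: -178.422°, -175.929°, -170.731°, -169.297°, -168.658°, +168.269°, +171.822°, +175.565°.
Eastward gaps between consecutive values (wrapping around): 2.493°, 5.198°, 1.434°, 0.639°, 336.927°, 3.553°, 3.743°, 6.013°.
Largest gap = 336.927° ⇒ minimal covering band is its complement: 360° − 336.927° = 23.073°.
Band runs from +168.269° eastward to -168.658°, crossing the antimeridian.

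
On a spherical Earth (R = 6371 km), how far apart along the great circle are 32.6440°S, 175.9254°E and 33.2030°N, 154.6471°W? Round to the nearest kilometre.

Δλ = -154.6471 − 175.9254 = -330.5725°; wrapped into (−180°, 180°]: 29.4275°.
Δφ = 33.2030 − -32.6440 = 65.8470°.
a = sin²(Δφ/2) + cos φ₁ · cos φ₂ · sin²(Δλ/2) = 0.340865.
c = 2·atan2(√a, √(1−a)) = 1.24689 rad → d = 6371·c ≈ 7943.95 km.

7944 km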